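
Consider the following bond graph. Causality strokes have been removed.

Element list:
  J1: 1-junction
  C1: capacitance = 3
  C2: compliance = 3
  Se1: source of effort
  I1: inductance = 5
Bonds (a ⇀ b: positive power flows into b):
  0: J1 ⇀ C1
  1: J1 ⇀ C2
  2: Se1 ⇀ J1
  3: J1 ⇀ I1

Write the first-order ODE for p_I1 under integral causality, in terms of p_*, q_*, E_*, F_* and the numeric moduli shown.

#2 stroke at J1  (Se1 fixes effort; stroke away)
#0 stroke at J1  (C1 integral (e out))
#1 stroke at J1  (prefer integral on C2)
#3 stroke at I1  (J1 needs exactly one f-in)

dp_I1/dt = E_Se1 - q_C1/3 - q_C2/3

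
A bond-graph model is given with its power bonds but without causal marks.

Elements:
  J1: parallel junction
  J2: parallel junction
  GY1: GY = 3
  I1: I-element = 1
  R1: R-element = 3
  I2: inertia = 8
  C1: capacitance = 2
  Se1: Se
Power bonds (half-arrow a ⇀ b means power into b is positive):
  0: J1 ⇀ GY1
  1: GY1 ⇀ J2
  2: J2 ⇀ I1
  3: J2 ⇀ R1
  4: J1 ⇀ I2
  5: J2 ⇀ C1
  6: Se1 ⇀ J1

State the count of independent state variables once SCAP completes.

3  (C1, I1, I2 all integral)

β6 stroke at J1  (source Se1 imposes e)
β0 stroke at GY1  (J1: bond 6 brought effort, rest push out)
β4 stroke at I2  (0-jn J1 has e-setter on 6)
β1 stroke at GY1  (through GY1, causality inverts; strokes same side of GY1)
β2 stroke at I1  (prefer integral on I1)
β5 stroke at J2  (C1 outputs effort q/C1)
β3 stroke at R1  (common-e at J2 fixed by 5)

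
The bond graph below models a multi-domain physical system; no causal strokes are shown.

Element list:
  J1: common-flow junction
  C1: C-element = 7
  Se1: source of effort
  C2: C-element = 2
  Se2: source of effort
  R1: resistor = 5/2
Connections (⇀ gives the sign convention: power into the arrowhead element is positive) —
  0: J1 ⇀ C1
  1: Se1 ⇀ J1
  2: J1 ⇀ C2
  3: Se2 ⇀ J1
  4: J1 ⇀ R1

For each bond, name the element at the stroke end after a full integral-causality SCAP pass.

β1 →J1  (Se1: effort source, stroke at far end)
β3 →J1  (source Se2 imposes e)
β0 →J1  (C1 outputs effort q/C1)
β2 →J1  (C2 integral (e out))
β4 →R1  (closing 1-jn rule on J1)

b0 stroke at J1
b1 stroke at J1
b2 stroke at J1
b3 stroke at J1
b4 stroke at R1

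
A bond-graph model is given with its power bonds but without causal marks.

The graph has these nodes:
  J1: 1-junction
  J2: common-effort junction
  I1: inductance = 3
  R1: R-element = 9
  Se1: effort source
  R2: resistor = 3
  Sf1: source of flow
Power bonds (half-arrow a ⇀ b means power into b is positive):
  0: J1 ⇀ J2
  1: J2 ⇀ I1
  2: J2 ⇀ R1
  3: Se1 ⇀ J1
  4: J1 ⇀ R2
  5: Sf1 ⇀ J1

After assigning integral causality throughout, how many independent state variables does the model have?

1  (I1 all integral)

#3 stroke at J1  (Se1 (Se) sets effort on bond)
#5 stroke at Sf1  (Sf1 (Sf) sets flow on bond)
#0 stroke at J1  (common-f at J1 fixed by 5)
#4 stroke at J1  (J1: bond 5 brought flow, rest push out)
#1 stroke at I1  (prefer integral on I1)
#2 stroke at J2  (closing 0-jn rule on J2)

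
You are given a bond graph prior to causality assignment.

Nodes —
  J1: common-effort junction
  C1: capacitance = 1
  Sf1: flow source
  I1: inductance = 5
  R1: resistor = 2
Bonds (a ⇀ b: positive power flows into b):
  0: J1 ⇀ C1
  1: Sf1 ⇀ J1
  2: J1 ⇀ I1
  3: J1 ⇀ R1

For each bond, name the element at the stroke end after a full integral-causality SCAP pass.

bond 0 stroke→J1
bond 1 stroke→Sf1
bond 2 stroke→I1
bond 3 stroke→R1

bond 1 stroke→Sf1  (source Sf1 imposes f)
bond 0 stroke→J1  (prefer integral on C1)
bond 2 stroke→I1  (J1 effort already set via bond 0)
bond 3 stroke→R1  (0-jn J1 has e-setter on 0)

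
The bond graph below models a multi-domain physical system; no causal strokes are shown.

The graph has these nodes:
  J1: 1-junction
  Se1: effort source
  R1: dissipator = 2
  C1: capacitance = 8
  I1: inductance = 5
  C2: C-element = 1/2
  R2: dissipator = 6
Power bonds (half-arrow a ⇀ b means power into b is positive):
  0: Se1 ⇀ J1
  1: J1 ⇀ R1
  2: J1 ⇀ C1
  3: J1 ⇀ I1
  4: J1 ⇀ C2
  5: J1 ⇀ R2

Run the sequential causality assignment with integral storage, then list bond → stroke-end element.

#0 stroke at J1
#1 stroke at J1
#2 stroke at J1
#3 stroke at I1
#4 stroke at J1
#5 stroke at J1

bond 0 →J1  (Se1 fixes effort; stroke away)
bond 2 →J1  (C1 outputs effort q/C1)
bond 3 →I1  (I1 outputs flow p/I1)
bond 1 →J1  (1-jn J1 has f-setter on 3)
bond 4 →J1  (common-f at J1 fixed by 3)
bond 5 →J1  (1-jn J1 has f-setter on 3)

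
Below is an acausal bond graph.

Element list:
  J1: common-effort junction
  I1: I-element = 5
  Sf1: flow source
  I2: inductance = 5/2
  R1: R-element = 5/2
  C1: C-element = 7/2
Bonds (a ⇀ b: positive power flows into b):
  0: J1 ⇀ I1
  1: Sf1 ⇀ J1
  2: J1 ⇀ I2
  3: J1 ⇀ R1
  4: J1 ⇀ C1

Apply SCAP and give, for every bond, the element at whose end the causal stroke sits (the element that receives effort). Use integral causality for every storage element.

β1 |Sf1  (source Sf1 imposes f)
β0 |I1  (I1: I, integral causality)
β2 |I2  (I2: I, integral causality)
β4 |J1  (C1 outputs effort q/C1)
β3 |R1  (0-jn J1 has e-setter on 4)

β0 →I1
β1 →Sf1
β2 →I2
β3 →R1
β4 →J1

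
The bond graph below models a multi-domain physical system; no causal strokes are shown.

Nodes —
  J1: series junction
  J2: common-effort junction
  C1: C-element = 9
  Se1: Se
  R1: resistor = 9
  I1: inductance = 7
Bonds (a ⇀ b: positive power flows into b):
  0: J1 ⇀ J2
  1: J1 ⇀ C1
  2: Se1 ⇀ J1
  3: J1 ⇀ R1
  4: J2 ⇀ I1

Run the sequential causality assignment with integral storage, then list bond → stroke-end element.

#0 →J2
#1 →J1
#2 →J1
#3 →J1
#4 →I1

bond 2 |J1  (Se1: effort source, stroke at far end)
bond 1 |J1  (prefer integral on C1)
bond 4 |I1  (I1 outputs flow p/I1)
bond 0 |J2  (closing 0-jn rule on J2)
bond 3 |J1  (J1: bond 0 brought flow, rest push out)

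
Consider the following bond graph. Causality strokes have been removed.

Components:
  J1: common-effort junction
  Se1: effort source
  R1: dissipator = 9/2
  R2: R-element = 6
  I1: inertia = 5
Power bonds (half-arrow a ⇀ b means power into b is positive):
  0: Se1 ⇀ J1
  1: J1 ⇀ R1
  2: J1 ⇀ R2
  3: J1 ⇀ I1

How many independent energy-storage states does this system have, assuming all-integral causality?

#0 →J1  (Se1 fixes effort; stroke away)
#1 →R1  (J1 effort already set via bond 0)
#2 →R2  (common-e at J1 fixed by 0)
#3 →I1  (J1 effort already set via bond 0)

1  (I1 all integral)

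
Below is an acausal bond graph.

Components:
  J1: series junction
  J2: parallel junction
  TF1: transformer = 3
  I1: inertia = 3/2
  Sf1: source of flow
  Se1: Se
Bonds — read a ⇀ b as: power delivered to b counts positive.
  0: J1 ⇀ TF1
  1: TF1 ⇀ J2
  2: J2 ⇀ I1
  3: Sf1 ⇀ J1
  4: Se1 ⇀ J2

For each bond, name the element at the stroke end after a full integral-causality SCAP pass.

b0 |J1
b1 |TF1
b2 |I1
b3 |Sf1
b4 |J2

b3 stroke at Sf1  (source Sf1 imposes f)
b4 stroke at J2  (Se1: effort source, stroke at far end)
b0 stroke at J1  (J1 flow already set via bond 3)
b1 stroke at TF1  (common-e at J2 fixed by 4)
b2 stroke at I1  (0-jn J2 has e-setter on 4)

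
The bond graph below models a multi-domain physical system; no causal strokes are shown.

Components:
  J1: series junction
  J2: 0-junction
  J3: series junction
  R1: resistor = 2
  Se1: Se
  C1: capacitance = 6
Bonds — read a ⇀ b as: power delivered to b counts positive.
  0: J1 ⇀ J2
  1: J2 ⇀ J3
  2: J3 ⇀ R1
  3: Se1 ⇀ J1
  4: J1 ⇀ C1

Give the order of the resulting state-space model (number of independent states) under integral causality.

#3 →J1  (Se1 fixes effort; stroke away)
#4 →J1  (C1 outputs effort q/C1)
#0 →J2  (only one flow-in slot at J1)
#1 →J3  (0-jn J2 has e-setter on 0)
#2 →R1  (closing 1-jn rule on J3)

1  (C1 all integral)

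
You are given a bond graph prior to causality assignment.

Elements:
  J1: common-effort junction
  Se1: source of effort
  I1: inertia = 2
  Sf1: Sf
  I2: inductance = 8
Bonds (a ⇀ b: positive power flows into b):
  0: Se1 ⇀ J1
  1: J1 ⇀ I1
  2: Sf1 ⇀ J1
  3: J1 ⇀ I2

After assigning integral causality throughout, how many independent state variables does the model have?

2  (I1, I2 all integral)

bond 0 |J1  (source Se1 imposes e)
bond 2 |Sf1  (Sf1 fixes flow; stroke at Sf1)
bond 1 |I1  (J1 effort already set via bond 0)
bond 3 |I2  (J1 effort already set via bond 0)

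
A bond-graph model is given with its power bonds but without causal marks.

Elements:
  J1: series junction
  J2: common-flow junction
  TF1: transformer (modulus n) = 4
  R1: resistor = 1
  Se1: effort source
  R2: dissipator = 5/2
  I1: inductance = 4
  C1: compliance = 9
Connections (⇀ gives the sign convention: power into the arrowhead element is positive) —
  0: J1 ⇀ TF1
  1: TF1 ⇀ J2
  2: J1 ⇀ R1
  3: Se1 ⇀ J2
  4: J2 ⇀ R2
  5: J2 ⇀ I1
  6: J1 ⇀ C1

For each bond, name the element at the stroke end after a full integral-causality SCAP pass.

b0 stroke→TF1
b1 stroke→J2
b2 stroke→J1
b3 stroke→J2
b4 stroke→J2
b5 stroke→I1
b6 stroke→J1

β3 →J2  (Se1 fixes effort; stroke away)
β5 →I1  (I1 outputs flow p/I1)
β1 →J2  (common-f at J2 fixed by 5)
β4 →J2  (1-jn J2 has f-setter on 5)
β0 →TF1  (TF TF1: opposite of bond 1)
β2 →J1  (J1 flow already set via bond 0)
β6 →J1  (common-f at J1 fixed by 0)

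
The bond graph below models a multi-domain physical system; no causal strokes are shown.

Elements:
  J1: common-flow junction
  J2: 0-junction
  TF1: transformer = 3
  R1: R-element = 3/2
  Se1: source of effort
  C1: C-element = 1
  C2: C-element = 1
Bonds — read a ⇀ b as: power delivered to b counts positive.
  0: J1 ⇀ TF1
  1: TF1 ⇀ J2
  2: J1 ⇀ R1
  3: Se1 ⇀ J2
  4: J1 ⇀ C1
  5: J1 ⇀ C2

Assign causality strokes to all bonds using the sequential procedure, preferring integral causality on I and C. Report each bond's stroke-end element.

#3 stroke at J2  (source Se1 imposes e)
#1 stroke at TF1  (J2 effort already set via bond 3)
#0 stroke at J1  (TF TF1: opposite of bond 1)
#4 stroke at J1  (C1 outputs effort q/C1)
#5 stroke at J1  (C2: C, integral causality)
#2 stroke at R1  (closing 1-jn rule on J1)

bond 0 |J1
bond 1 |TF1
bond 2 |R1
bond 3 |J2
bond 4 |J1
bond 5 |J1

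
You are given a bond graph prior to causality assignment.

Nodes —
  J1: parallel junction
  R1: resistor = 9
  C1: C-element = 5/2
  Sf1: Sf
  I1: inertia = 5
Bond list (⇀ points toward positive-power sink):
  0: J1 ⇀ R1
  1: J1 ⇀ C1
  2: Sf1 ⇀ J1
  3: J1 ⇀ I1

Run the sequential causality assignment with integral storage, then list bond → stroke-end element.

β0 stroke→R1
β1 stroke→J1
β2 stroke→Sf1
β3 stroke→I1

b2 stroke→Sf1  (source Sf1 imposes f)
b1 stroke→J1  (C1 outputs effort q/C1)
b0 stroke→R1  (J1: bond 1 brought effort, rest push out)
b3 stroke→I1  (J1 effort already set via bond 1)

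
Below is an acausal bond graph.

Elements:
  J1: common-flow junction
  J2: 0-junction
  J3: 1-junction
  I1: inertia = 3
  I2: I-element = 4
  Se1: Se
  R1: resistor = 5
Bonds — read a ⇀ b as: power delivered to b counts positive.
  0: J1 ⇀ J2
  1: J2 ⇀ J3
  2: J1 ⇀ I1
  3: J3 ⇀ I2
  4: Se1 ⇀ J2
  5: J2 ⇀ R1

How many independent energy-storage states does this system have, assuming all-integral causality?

#4 stroke at J2  (Se1: effort source, stroke at far end)
#0 stroke at J1  (J2 effort already set via bond 4)
#1 stroke at J3  (0-jn J2 has e-setter on 4)
#5 stroke at R1  (common-e at J2 fixed by 4)
#3 stroke at I2  (only one flow-in slot at J3)
#2 stroke at I1  (J1: last free bond brings flow in)

2  (I1, I2 all integral)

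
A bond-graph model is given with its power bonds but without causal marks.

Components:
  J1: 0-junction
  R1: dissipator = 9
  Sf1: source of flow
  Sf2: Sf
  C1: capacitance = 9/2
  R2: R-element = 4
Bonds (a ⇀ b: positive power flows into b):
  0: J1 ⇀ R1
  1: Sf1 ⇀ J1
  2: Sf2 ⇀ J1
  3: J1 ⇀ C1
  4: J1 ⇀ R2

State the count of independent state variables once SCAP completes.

b1 →Sf1  (Sf1 fixes flow; stroke at Sf1)
b2 →Sf2  (Sf2 fixes flow; stroke at Sf2)
b3 →J1  (C1: C, integral causality)
b0 →R1  (J1 effort already set via bond 3)
b4 →R2  (0-jn J1 has e-setter on 3)

1  (C1 all integral)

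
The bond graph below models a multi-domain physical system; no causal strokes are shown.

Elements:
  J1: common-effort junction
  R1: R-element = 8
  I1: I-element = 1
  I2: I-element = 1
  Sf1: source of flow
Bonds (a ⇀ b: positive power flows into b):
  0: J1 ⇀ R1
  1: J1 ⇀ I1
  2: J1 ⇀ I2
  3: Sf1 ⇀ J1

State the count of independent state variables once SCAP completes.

β3 →Sf1  (Sf1: flow source, stroke at near end)
β1 →I1  (I1 outputs flow p/I1)
β2 →I2  (I2 integral (f out))
β0 →J1  (J1 needs exactly one e-in)

2  (I1, I2 all integral)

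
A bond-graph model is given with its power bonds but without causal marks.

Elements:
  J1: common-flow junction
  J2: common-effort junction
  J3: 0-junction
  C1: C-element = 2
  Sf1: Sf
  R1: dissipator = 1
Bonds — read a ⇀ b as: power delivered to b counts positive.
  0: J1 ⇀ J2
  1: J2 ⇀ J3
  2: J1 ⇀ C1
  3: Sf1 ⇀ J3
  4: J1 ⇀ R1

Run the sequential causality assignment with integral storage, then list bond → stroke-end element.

bond 0 →J2
bond 1 →J3
bond 2 →J1
bond 3 →Sf1
bond 4 →J1

bond 3 stroke→Sf1  (Sf1: flow source, stroke at near end)
bond 1 stroke→J3  (closing 0-jn rule on J3)
bond 0 stroke→J2  (J2 needs exactly one e-in)
bond 2 stroke→J1  (1-jn J1 has f-setter on 0)
bond 4 stroke→J1  (common-f at J1 fixed by 0)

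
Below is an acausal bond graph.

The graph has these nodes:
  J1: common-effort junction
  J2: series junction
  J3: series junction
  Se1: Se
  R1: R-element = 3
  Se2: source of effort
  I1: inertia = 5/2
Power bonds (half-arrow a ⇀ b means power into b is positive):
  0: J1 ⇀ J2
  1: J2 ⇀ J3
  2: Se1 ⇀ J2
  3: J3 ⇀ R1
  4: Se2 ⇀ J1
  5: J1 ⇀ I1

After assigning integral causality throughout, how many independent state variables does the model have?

β2 →J2  (Se1 (Se) sets effort on bond)
β4 →J1  (Se2: effort source, stroke at far end)
β0 →J2  (0-jn J1 has e-setter on 4)
β5 →I1  (J1 effort already set via bond 4)
β1 →J3  (closing 1-jn rule on J2)
β3 →R1  (closing 1-jn rule on J3)

1  (I1 all integral)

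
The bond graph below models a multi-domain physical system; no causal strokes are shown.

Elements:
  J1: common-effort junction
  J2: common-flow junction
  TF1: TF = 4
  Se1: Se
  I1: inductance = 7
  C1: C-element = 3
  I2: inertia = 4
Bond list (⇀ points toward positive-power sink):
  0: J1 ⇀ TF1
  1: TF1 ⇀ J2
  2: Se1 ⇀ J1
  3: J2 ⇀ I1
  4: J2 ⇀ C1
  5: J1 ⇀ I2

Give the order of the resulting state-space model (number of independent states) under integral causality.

b2 stroke at J1  (Se1 (Se) sets effort on bond)
b0 stroke at TF1  (common-e at J1 fixed by 2)
b5 stroke at I2  (common-e at J1 fixed by 2)
b1 stroke at J2  (TF TF1: opposite of bond 0)
b3 stroke at I1  (I1 integral (f out))
b4 stroke at J2  (1-jn J2 has f-setter on 3)

3  (C1, I1, I2 all integral)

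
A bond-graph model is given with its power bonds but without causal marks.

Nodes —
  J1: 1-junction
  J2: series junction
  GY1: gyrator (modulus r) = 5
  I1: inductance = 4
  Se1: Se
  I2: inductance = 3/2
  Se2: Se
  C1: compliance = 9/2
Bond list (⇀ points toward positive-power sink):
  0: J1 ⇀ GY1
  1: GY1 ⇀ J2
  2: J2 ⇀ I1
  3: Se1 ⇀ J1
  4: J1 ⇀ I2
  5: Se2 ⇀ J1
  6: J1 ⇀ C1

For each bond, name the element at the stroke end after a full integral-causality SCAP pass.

β3 |J1  (Se1 fixes effort; stroke away)
β5 |J1  (Se2 (Se) sets effort on bond)
β2 |I1  (I1: I, integral causality)
β1 |J2  (1-jn J2 has f-setter on 2)
β0 |J1  (GY1: gyrator matches bond 1)
β4 |I2  (prefer integral on I2)
β6 |J1  (common-f at J1 fixed by 4)

bond 0 stroke→J1
bond 1 stroke→J2
bond 2 stroke→I1
bond 3 stroke→J1
bond 4 stroke→I2
bond 5 stroke→J1
bond 6 stroke→J1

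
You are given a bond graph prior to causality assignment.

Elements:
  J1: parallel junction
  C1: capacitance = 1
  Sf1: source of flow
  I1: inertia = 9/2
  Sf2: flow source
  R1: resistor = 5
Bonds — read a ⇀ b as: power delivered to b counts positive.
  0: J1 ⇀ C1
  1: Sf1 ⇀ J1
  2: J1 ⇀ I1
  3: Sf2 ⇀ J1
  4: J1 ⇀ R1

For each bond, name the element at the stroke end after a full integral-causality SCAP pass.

bond 1 |Sf1  (source Sf1 imposes f)
bond 3 |Sf2  (Sf2 (Sf) sets flow on bond)
bond 0 |J1  (C1 outputs effort q/C1)
bond 2 |I1  (0-jn J1 has e-setter on 0)
bond 4 |R1  (common-e at J1 fixed by 0)

bond 0 |J1
bond 1 |Sf1
bond 2 |I1
bond 3 |Sf2
bond 4 |R1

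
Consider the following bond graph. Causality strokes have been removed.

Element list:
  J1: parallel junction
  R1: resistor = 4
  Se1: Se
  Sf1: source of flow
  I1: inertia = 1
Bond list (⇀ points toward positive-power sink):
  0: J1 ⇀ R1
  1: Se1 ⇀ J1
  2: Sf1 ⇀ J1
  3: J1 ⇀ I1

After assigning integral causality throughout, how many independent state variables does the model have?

b1 |J1  (Se1 fixes effort; stroke away)
b2 |Sf1  (Sf1 fixes flow; stroke at Sf1)
b0 |R1  (0-jn J1 has e-setter on 1)
b3 |I1  (J1: bond 1 brought effort, rest push out)

1  (I1 all integral)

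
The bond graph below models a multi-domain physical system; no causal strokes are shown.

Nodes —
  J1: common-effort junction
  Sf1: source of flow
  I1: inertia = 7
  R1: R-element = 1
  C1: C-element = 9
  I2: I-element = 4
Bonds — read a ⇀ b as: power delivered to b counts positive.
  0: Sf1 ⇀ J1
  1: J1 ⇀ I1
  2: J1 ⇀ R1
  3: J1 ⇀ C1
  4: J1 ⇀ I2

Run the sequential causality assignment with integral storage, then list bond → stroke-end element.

β0 →Sf1  (Sf1: flow source, stroke at near end)
β1 →I1  (prefer integral on I1)
β3 →J1  (prefer integral on C1)
β2 →R1  (J1 effort already set via bond 3)
β4 →I2  (0-jn J1 has e-setter on 3)

b0 |Sf1
b1 |I1
b2 |R1
b3 |J1
b4 |I2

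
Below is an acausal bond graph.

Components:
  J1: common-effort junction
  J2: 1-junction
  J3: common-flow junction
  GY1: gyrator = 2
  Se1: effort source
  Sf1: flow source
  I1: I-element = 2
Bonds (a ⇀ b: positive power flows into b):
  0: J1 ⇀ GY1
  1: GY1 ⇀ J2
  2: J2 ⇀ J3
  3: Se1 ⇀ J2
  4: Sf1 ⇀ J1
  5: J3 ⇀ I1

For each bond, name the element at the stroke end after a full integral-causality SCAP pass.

b3 |J2  (Se1: effort source, stroke at far end)
b4 |Sf1  (Sf1 fixes flow; stroke at Sf1)
b0 |J1  (J1 needs exactly one e-in)
b1 |J2  (GY1 both-in/both-out from 0)
b2 |J3  (J2: last free bond brings flow in)
b5 |I1  (J3 needs exactly one f-in)

#0 stroke at J1
#1 stroke at J2
#2 stroke at J3
#3 stroke at J2
#4 stroke at Sf1
#5 stroke at I1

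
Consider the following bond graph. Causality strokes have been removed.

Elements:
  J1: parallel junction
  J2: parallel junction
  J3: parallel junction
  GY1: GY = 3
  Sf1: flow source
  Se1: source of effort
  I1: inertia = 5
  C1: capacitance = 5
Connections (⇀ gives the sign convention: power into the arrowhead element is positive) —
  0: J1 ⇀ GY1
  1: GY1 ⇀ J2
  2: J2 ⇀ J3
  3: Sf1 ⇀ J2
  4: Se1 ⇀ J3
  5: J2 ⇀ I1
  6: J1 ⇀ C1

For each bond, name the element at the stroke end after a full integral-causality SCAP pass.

bond 0 |GY1
bond 1 |GY1
bond 2 |J2
bond 3 |Sf1
bond 4 |J3
bond 5 |I1
bond 6 |J1

b3 |Sf1  (Sf1: flow source, stroke at near end)
b4 |J3  (Se1 (Se) sets effort on bond)
b2 |J2  (common-e at J3 fixed by 4)
b1 |GY1  (J2 effort already set via bond 2)
b5 |I1  (common-e at J2 fixed by 2)
b0 |GY1  (GY1: gyrator matches bond 1)
b6 |J1  (only one effort-in slot at J1)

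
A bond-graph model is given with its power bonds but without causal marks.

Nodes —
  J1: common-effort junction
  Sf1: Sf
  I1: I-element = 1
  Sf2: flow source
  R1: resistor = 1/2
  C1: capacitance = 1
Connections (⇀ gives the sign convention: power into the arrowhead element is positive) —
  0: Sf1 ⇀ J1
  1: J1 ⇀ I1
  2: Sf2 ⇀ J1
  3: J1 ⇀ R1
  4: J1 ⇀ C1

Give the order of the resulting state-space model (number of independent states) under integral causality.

b0 stroke at Sf1  (source Sf1 imposes f)
b2 stroke at Sf2  (Sf2 fixes flow; stroke at Sf2)
b1 stroke at I1  (prefer integral on I1)
b4 stroke at J1  (prefer integral on C1)
b3 stroke at R1  (0-jn J1 has e-setter on 4)

2  (C1, I1 all integral)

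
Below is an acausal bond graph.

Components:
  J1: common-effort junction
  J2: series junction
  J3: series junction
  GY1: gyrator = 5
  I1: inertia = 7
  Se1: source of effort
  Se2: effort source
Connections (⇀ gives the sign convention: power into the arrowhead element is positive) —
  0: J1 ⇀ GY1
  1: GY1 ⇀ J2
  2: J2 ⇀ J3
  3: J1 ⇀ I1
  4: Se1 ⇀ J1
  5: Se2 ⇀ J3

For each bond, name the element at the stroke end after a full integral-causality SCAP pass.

β0 →GY1
β1 →GY1
β2 →J2
β3 →I1
β4 →J1
β5 →J3

β4 stroke→J1  (Se1: effort source, stroke at far end)
β5 stroke→J3  (Se2 fixes effort; stroke away)
β0 stroke→GY1  (0-jn J1 has e-setter on 4)
β3 stroke→I1  (0-jn J1 has e-setter on 4)
β2 stroke→J2  (J3 needs exactly one f-in)
β1 stroke→GY1  (GY1 both-in/both-out from 0)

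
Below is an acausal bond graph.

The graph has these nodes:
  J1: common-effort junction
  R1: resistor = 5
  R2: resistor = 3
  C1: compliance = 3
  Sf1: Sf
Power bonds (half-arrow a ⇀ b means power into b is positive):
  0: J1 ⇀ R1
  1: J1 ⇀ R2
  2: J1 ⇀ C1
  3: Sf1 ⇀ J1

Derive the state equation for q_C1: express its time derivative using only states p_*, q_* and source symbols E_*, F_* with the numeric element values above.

dq_C1/dt = F_Sf1 - 8*q_C1/45

bond 3 stroke→Sf1  (source Sf1 imposes f)
bond 2 stroke→J1  (prefer integral on C1)
bond 0 stroke→R1  (0-jn J1 has e-setter on 2)
bond 1 stroke→R2  (0-jn J1 has e-setter on 2)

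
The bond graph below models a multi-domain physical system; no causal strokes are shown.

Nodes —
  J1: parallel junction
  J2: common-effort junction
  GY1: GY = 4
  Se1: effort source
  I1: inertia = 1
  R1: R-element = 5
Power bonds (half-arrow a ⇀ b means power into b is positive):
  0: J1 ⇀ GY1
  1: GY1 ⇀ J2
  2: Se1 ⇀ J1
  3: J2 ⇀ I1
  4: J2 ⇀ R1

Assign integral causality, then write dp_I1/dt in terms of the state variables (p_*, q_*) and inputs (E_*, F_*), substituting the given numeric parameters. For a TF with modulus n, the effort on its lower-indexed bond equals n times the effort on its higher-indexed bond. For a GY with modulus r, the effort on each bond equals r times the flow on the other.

dp_I1/dt = 5*E_Se1/4 - 5*p_I1

#2 |J1  (source Se1 imposes e)
#0 |GY1  (0-jn J1 has e-setter on 2)
#1 |GY1  (GY GY1: same side as bond 0)
#3 |I1  (I1 integral (f out))
#4 |J2  (J2 needs exactly one e-in)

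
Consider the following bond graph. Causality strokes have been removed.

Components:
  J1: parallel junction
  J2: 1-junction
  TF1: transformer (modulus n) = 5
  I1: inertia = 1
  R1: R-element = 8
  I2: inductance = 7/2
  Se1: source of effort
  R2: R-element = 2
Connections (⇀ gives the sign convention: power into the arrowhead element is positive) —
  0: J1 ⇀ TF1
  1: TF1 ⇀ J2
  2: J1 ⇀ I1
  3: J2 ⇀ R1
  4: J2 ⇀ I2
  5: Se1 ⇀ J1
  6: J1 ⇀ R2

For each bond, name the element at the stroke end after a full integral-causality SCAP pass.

β0 →TF1
β1 →J2
β2 →I1
β3 →J2
β4 →I2
β5 →J1
β6 →R2

b5 |J1  (Se1: effort source, stroke at far end)
b0 |TF1  (J1: bond 5 brought effort, rest push out)
b2 |I1  (0-jn J1 has e-setter on 5)
b6 |R2  (0-jn J1 has e-setter on 5)
b1 |J2  (TF1: transformer flips bond 0)
b4 |I2  (I2 integral (f out))
b3 |J2  (1-jn J2 has f-setter on 4)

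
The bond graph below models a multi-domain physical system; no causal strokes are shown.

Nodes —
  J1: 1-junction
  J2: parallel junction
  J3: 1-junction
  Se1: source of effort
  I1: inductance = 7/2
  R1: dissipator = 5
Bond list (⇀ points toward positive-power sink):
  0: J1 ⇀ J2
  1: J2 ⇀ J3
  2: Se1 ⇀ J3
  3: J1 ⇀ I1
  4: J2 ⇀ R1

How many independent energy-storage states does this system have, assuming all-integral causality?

1  (I1 all integral)

b2 stroke at J3  (source Se1 imposes e)
b1 stroke at J2  (J3: last free bond brings flow in)
b0 stroke at J1  (0-jn J2 has e-setter on 1)
b4 stroke at R1  (0-jn J2 has e-setter on 1)
b3 stroke at I1  (J1 needs exactly one f-in)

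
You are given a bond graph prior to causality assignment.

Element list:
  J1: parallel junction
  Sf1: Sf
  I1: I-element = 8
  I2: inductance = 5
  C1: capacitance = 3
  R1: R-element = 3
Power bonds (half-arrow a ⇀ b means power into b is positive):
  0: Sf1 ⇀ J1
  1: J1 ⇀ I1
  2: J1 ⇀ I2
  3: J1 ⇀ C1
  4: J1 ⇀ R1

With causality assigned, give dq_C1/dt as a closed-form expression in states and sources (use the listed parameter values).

dq_C1/dt = F_Sf1 - p_I1/8 - p_I2/5 - q_C1/9

bond 0 stroke→Sf1  (Sf1 fixes flow; stroke at Sf1)
bond 1 stroke→I1  (I1 integral (f out))
bond 2 stroke→I2  (I2: I, integral causality)
bond 3 stroke→J1  (C1: C, integral causality)
bond 4 stroke→R1  (0-jn J1 has e-setter on 3)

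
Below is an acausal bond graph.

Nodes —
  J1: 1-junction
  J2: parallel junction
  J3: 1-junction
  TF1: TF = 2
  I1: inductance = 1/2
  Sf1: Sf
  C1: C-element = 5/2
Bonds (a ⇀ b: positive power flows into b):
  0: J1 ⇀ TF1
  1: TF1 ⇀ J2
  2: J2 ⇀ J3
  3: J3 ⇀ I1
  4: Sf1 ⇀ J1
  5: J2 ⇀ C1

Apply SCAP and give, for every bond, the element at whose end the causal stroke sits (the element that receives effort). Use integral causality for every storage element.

#0 →J1
#1 →TF1
#2 →J3
#3 →I1
#4 →Sf1
#5 →J2

β4 stroke at Sf1  (source Sf1 imposes f)
β0 stroke at J1  (J1: bond 4 brought flow, rest push out)
β1 stroke at TF1  (TF1: transformer flips bond 0)
β3 stroke at I1  (prefer integral on I1)
β2 stroke at J3  (common-f at J3 fixed by 3)
β5 stroke at J2  (J2: last free bond brings effort in)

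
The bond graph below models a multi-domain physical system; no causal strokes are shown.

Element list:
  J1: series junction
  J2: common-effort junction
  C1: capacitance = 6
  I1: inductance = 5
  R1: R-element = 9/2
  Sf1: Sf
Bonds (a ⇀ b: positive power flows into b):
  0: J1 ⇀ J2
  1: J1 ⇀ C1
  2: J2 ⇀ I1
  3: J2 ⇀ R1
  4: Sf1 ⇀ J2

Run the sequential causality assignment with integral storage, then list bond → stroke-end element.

β4 stroke at Sf1  (Sf1: flow source, stroke at near end)
β1 stroke at J1  (C1: C, integral causality)
β0 stroke at J2  (only one flow-in slot at J1)
β2 stroke at I1  (J2: bond 0 brought effort, rest push out)
β3 stroke at R1  (common-e at J2 fixed by 0)

bond 0 →J2
bond 1 →J1
bond 2 →I1
bond 3 →R1
bond 4 →Sf1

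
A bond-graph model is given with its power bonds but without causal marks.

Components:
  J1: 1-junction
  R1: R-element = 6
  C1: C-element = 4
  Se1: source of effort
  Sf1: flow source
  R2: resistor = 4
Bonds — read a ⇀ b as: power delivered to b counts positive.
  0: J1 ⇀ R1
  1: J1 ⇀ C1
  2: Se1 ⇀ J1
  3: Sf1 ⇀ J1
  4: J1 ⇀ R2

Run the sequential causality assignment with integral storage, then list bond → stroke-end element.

b0 stroke→J1
b1 stroke→J1
b2 stroke→J1
b3 stroke→Sf1
b4 stroke→J1

#2 stroke→J1  (source Se1 imposes e)
#3 stroke→Sf1  (source Sf1 imposes f)
#0 stroke→J1  (1-jn J1 has f-setter on 3)
#1 stroke→J1  (common-f at J1 fixed by 3)
#4 stroke→J1  (J1 flow already set via bond 3)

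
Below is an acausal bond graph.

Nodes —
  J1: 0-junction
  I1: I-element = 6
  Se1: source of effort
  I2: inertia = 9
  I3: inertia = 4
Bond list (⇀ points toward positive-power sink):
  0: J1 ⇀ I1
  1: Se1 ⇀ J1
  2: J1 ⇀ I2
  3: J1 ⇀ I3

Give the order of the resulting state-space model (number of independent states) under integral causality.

#1 stroke→J1  (Se1 fixes effort; stroke away)
#0 stroke→I1  (common-e at J1 fixed by 1)
#2 stroke→I2  (common-e at J1 fixed by 1)
#3 stroke→I3  (common-e at J1 fixed by 1)

3  (I1, I2, I3 all integral)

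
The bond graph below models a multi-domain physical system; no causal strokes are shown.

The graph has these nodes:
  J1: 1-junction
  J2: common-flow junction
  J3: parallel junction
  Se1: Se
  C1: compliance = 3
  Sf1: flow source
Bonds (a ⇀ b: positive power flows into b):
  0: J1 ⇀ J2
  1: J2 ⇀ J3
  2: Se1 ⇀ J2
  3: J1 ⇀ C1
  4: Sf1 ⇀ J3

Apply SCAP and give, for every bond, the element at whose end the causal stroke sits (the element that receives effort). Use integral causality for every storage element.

bond 0 →J2
bond 1 →J3
bond 2 →J2
bond 3 →J1
bond 4 →Sf1

β2 stroke→J2  (source Se1 imposes e)
β4 stroke→Sf1  (Sf1 fixes flow; stroke at Sf1)
β1 stroke→J3  (J3: last free bond brings effort in)
β0 stroke→J2  (J2 flow already set via bond 1)
β3 stroke→J1  (1-jn J1 has f-setter on 0)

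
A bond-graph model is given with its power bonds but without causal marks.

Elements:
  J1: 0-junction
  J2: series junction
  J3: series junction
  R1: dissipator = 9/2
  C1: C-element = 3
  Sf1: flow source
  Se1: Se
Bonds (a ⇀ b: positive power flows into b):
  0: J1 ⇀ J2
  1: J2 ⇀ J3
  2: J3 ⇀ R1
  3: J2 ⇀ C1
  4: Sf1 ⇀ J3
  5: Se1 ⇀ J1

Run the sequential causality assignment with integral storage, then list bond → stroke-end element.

β0 stroke at J2
β1 stroke at J3
β2 stroke at J3
β3 stroke at J2
β4 stroke at Sf1
β5 stroke at J1

bond 4 |Sf1  (Sf1 (Sf) sets flow on bond)
bond 5 |J1  (source Se1 imposes e)
bond 0 |J2  (J1: bond 5 brought effort, rest push out)
bond 1 |J3  (1-jn J3 has f-setter on 4)
bond 2 |J3  (J3: bond 4 brought flow, rest push out)
bond 3 |J2  (J2: bond 1 brought flow, rest push out)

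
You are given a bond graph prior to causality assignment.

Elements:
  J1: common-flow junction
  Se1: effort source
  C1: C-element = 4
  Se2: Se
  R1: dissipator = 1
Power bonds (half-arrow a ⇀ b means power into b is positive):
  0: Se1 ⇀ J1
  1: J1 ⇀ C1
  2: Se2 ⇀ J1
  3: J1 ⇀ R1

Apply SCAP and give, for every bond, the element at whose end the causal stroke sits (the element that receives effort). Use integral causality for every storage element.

β0 |J1
β1 |J1
β2 |J1
β3 |R1

#0 stroke at J1  (Se1 fixes effort; stroke away)
#2 stroke at J1  (source Se2 imposes e)
#1 stroke at J1  (C1: C, integral causality)
#3 stroke at R1  (only one flow-in slot at J1)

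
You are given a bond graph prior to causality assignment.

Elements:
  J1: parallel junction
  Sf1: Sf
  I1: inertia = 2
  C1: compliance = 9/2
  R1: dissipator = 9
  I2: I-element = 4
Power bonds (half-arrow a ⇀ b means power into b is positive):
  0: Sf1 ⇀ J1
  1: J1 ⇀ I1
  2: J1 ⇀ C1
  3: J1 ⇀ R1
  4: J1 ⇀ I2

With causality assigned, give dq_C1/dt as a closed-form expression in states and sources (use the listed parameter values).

#0 |Sf1  (Sf1: flow source, stroke at near end)
#1 |I1  (I1 integral (f out))
#2 |J1  (C1: C, integral causality)
#3 |R1  (common-e at J1 fixed by 2)
#4 |I2  (0-jn J1 has e-setter on 2)

dq_C1/dt = F_Sf1 - p_I1/2 - p_I2/4 - 2*q_C1/81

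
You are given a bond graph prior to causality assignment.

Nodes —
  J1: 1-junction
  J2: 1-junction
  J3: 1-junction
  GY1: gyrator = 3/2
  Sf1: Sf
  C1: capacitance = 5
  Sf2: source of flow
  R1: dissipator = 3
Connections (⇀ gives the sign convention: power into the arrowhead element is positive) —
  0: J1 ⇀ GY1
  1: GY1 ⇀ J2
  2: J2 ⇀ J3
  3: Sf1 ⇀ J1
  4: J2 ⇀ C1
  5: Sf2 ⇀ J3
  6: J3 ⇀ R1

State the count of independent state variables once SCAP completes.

bond 3 stroke at Sf1  (source Sf1 imposes f)
bond 5 stroke at Sf2  (Sf2 fixes flow; stroke at Sf2)
bond 0 stroke at J1  (J1 flow already set via bond 3)
bond 2 stroke at J3  (1-jn J3 has f-setter on 5)
bond 6 stroke at J3  (J3 flow already set via bond 5)
bond 1 stroke at J2  (GY1: gyrator matches bond 0)
bond 4 stroke at J2  (J2: bond 2 brought flow, rest push out)

1  (C1 all integral)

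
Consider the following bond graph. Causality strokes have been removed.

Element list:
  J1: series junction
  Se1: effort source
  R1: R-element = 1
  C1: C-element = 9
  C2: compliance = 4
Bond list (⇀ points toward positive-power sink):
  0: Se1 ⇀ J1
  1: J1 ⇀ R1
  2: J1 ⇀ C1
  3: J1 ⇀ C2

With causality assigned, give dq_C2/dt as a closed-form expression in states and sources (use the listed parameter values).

β0 |J1  (Se1 (Se) sets effort on bond)
β2 |J1  (C1: C, integral causality)
β3 |J1  (C2 outputs effort q/C2)
β1 |R1  (J1 needs exactly one f-in)

dq_C2/dt = E_Se1 - q_C1/9 - q_C2/4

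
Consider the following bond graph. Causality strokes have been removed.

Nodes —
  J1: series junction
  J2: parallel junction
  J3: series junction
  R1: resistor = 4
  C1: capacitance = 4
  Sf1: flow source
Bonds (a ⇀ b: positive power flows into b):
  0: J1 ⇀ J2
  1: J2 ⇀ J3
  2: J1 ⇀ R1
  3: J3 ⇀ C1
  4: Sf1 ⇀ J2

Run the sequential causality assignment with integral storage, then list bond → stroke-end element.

β4 |Sf1  (source Sf1 imposes f)
β3 |J3  (C1 integral (e out))
β1 |J2  (closing 1-jn rule on J3)
β0 |J1  (J2 effort already set via bond 1)
β2 |R1  (closing 1-jn rule on J1)

bond 0 →J1
bond 1 →J2
bond 2 →R1
bond 3 →J3
bond 4 →Sf1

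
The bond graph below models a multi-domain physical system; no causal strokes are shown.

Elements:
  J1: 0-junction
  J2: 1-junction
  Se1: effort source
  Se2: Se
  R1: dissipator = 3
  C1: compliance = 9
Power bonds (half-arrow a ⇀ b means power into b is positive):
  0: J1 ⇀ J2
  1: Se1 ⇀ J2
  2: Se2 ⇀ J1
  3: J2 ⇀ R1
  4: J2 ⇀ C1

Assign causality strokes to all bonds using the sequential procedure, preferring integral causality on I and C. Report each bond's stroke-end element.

bond 0 stroke→J2
bond 1 stroke→J2
bond 2 stroke→J1
bond 3 stroke→R1
bond 4 stroke→J2

bond 1 |J2  (Se1: effort source, stroke at far end)
bond 2 |J1  (source Se2 imposes e)
bond 0 |J2  (J1 effort already set via bond 2)
bond 4 |J2  (prefer integral on C1)
bond 3 |R1  (J2: last free bond brings flow in)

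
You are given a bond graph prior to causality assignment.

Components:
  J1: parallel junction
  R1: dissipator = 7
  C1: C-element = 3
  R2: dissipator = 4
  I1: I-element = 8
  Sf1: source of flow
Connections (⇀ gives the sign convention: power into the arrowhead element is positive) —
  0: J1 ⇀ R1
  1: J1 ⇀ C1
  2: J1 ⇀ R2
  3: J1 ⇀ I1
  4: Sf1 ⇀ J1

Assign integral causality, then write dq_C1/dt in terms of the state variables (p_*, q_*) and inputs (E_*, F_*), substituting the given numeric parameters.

b4 |Sf1  (source Sf1 imposes f)
b1 |J1  (C1 integral (e out))
b0 |R1  (0-jn J1 has e-setter on 1)
b2 |R2  (J1 effort already set via bond 1)
b3 |I1  (J1 effort already set via bond 1)

dq_C1/dt = F_Sf1 - p_I1/8 - 11*q_C1/84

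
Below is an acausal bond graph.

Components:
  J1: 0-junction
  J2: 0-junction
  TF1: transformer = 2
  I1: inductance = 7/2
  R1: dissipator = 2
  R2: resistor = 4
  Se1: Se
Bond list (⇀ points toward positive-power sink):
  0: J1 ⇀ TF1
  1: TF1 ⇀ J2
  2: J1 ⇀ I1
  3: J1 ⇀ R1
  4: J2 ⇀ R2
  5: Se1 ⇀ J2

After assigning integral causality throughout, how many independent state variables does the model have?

1  (I1 all integral)

bond 5 |J2  (Se1 (Se) sets effort on bond)
bond 1 |TF1  (0-jn J2 has e-setter on 5)
bond 4 |R2  (J2 effort already set via bond 5)
bond 0 |J1  (TF TF1: opposite of bond 1)
bond 2 |I1  (common-e at J1 fixed by 0)
bond 3 |R1  (0-jn J1 has e-setter on 0)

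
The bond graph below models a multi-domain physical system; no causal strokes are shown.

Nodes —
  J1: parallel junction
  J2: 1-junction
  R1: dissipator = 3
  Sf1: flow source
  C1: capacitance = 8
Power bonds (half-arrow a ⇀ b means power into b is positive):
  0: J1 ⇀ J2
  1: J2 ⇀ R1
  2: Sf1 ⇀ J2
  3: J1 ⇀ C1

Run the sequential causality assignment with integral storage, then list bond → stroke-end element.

bond 2 stroke at Sf1  (Sf1 fixes flow; stroke at Sf1)
bond 0 stroke at J2  (common-f at J2 fixed by 2)
bond 1 stroke at J2  (1-jn J2 has f-setter on 2)
bond 3 stroke at J1  (J1 needs exactly one e-in)

bond 0 →J2
bond 1 →J2
bond 2 →Sf1
bond 3 →J1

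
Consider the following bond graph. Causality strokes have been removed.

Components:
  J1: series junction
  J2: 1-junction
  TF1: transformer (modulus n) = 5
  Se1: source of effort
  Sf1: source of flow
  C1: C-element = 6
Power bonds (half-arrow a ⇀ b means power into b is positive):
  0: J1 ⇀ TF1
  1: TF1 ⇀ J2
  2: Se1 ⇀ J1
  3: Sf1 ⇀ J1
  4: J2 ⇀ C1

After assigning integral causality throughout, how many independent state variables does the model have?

bond 2 stroke→J1  (Se1: effort source, stroke at far end)
bond 3 stroke→Sf1  (Sf1 fixes flow; stroke at Sf1)
bond 0 stroke→J1  (J1 flow already set via bond 3)
bond 1 stroke→TF1  (through TF1, causality passes straight; one stroke at TF1)
bond 4 stroke→J2  (J2 flow already set via bond 1)

1  (C1 all integral)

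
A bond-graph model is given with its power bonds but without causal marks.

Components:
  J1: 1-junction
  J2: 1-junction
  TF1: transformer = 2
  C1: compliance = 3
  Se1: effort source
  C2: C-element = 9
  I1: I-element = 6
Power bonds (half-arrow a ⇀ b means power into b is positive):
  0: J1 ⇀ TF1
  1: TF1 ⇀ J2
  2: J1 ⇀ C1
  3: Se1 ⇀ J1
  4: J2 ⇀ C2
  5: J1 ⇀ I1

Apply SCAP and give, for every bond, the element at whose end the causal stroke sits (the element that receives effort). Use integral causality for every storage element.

b3 →J1  (Se1 fixes effort; stroke away)
b2 →J1  (C1 outputs effort q/C1)
b4 →J2  (C2 outputs effort q/C2)
b1 →TF1  (closing 1-jn rule on J2)
b0 →J1  (TF1 one-in-one-out from 1)
b5 →I1  (J1 needs exactly one f-in)

β0 →J1
β1 →TF1
β2 →J1
β3 →J1
β4 →J2
β5 →I1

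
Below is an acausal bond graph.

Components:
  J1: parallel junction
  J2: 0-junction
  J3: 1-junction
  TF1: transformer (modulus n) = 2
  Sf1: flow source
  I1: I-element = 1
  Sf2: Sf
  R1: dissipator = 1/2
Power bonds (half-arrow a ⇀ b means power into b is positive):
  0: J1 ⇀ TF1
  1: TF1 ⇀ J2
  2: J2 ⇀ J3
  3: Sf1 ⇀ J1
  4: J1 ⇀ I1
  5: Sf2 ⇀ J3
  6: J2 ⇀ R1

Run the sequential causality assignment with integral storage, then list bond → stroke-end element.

#3 stroke→Sf1  (source Sf1 imposes f)
#5 stroke→Sf2  (Sf2 fixes flow; stroke at Sf2)
#2 stroke→J3  (J3: bond 5 brought flow, rest push out)
#4 stroke→I1  (I1: I, integral causality)
#0 stroke→J1  (only one effort-in slot at J1)
#1 stroke→TF1  (TF1: transformer flips bond 0)
#6 stroke→J2  (only one effort-in slot at J2)

bond 0 stroke at J1
bond 1 stroke at TF1
bond 2 stroke at J3
bond 3 stroke at Sf1
bond 4 stroke at I1
bond 5 stroke at Sf2
bond 6 stroke at J2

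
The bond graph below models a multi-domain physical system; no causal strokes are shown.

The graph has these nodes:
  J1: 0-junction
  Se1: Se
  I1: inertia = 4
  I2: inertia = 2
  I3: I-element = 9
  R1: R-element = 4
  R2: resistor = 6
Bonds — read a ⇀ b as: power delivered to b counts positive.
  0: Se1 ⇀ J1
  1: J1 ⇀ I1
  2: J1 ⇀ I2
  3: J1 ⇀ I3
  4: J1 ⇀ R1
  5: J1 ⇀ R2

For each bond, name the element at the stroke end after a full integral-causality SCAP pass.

β0 →J1
β1 →I1
β2 →I2
β3 →I3
β4 →R1
β5 →R2

b0 →J1  (Se1 fixes effort; stroke away)
b1 →I1  (0-jn J1 has e-setter on 0)
b2 →I2  (J1 effort already set via bond 0)
b3 →I3  (J1: bond 0 brought effort, rest push out)
b4 →R1  (common-e at J1 fixed by 0)
b5 →R2  (J1: bond 0 brought effort, rest push out)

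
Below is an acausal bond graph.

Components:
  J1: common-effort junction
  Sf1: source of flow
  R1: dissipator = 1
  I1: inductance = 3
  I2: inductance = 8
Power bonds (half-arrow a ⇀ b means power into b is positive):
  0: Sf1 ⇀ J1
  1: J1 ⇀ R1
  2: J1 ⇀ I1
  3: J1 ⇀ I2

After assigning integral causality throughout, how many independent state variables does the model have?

2  (I1, I2 all integral)

bond 0 stroke at Sf1  (source Sf1 imposes f)
bond 2 stroke at I1  (I1 integral (f out))
bond 3 stroke at I2  (prefer integral on I2)
bond 1 stroke at J1  (J1 needs exactly one e-in)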